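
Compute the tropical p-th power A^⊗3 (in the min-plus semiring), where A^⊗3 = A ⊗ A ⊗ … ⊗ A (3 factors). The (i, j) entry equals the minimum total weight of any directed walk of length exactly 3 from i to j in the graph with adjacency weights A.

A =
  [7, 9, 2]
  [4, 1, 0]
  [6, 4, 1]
A^⊗3 =
  [9, 7, 4]
  [6, 3, 2]
  [8, 6, 3]

Each entry (A^⊗3)_ij equals the minimum over all length-3 walks i = v_0 → v_1 → … → v_3 = j of Σ_t A[v_t][v_{t+1}]. For example, for (i, j) = (0, 2) we minimise over 9 possible intermediate vertex sequences; the minimum is 4, attained along the walk 0 → 2 → 2 → 2.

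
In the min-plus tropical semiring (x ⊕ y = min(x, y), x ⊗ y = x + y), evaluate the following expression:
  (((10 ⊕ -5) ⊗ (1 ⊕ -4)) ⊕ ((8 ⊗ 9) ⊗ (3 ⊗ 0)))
(((10 ⊕ -5) ⊗ (1 ⊕ -4)) ⊕ ((8 ⊗ 9) ⊗ (3 ⊗ 0))) = -9

Expand innermost to outermost. Recall ⊕ takes the minimum of its arguments and ⊗ takes their sum. Working out the expression (((10 ⊕ -5) ⊗ (1 ⊕ -4)) ⊕ ((8 ⊗ 9) ⊗ (3 ⊗ 0))) gives -9.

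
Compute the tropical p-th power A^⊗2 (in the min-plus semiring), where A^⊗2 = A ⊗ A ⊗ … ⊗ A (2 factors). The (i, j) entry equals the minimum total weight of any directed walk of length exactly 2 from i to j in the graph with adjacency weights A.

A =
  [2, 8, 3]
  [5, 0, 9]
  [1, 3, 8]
A^⊗2 =
  [4, 6, 5]
  [5, 0, 8]
  [3, 3, 4]

Each entry (A^⊗2)_ij equals the minimum over all length-2 walks i = v_0 → v_1 → … → v_2 = j of Σ_t A[v_t][v_{t+1}]. For example, for (i, j) = (0, 2) we minimise over 3 possible intermediate vertex sequences; the minimum is 5, attained along the walk 0 → 0 → 2.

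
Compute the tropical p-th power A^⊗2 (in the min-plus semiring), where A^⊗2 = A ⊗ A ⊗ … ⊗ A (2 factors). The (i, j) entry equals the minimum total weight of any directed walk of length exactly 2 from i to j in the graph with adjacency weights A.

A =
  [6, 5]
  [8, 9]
A^⊗2 =
  [12, 11]
  [14, 13]

Each entry (A^⊗2)_ij equals the minimum over all length-2 walks i = v_0 → v_1 → … → v_2 = j of Σ_t A[v_t][v_{t+1}]. For example, for (i, j) = (0, 1) we minimise over 2 possible intermediate vertex sequences; the minimum is 11, attained along the walk 0 → 0 → 1.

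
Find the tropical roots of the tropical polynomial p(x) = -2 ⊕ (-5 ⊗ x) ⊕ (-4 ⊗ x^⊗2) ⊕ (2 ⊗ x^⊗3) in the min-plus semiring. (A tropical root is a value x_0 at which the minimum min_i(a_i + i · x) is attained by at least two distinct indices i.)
Roots: {-6, -1, 3}

Each tropical root is a break point of the lower envelope of the lines y = a_i + i · x (there are 4 lines, with slopes 0, 1, ..., 3). Only the lines that attain the minimum somewhere contribute to roots; other lines are dominated. Here the surviving (envelope) indices are i = 3, i = 2, i = 1, i = 0.
Intersections between consecutive envelope lines give the roots: for adjacent envelope indices i < j the intersection is x = (a_i − a_j) / (j − i). Reading off the sorted break points: {-6, -1, 3}.
Verification: at each break x_0, at least two indices attain the minimum of min_i(a_i + i · x_0).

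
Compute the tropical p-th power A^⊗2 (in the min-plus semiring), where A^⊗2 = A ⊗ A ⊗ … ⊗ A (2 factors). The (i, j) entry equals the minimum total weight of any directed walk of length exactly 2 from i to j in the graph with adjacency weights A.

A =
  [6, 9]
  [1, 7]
A^⊗2 =
  [10, 15]
  [7, 10]

Each entry (A^⊗2)_ij equals the minimum over all length-2 walks i = v_0 → v_1 → … → v_2 = j of Σ_t A[v_t][v_{t+1}]. For example, for (i, j) = (0, 1) we minimise over 2 possible intermediate vertex sequences; the minimum is 15, attained along the walk 0 → 0 → 1.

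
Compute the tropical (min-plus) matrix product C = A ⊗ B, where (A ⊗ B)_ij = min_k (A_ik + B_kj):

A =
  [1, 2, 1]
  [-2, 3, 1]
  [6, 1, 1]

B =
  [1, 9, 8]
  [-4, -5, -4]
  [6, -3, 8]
A ⊗ B =
  [-2, -3, -2]
  [-1, -2, -1]
  [-3, -4, -3]

Apply the min-plus product entry-by-entry:
  C[0][0] = min over k of (A[0][0] + B[0][0] = 1 + 1 = 2, A[0][1] + B[1][0] = 2 + -4 = -2, A[0][2] + B[2][0] = 1 + 6 = 7) = -2 (attained at k = 1)
  C[0][1] = min over k of (A[0][0] + B[0][1] = 1 + 9 = 10, A[0][1] + B[1][1] = 2 + -5 = -3, A[0][2] + B[2][1] = 1 + -3 = -2) = -3 (attained at k = 1)
  C[0][2] = min over k of (A[0][0] + B[0][2] = 1 + 8 = 9, A[0][1] + B[1][2] = 2 + -4 = -2, A[0][2] + B[2][2] = 1 + 8 = 9) = -2 (attained at k = 1)
  C[1][0] = min over k of (A[1][0] + B[0][0] = -2 + 1 = -1, A[1][1] + B[1][0] = 3 + -4 = -1, A[1][2] + B[2][0] = 1 + 6 = 7) = -1 (attained at k = 0)
  C[1][1] = min over k of (A[1][0] + B[0][1] = -2 + 9 = 7, A[1][1] + B[1][1] = 3 + -5 = -2, A[1][2] + B[2][1] = 1 + -3 = -2) = -2 (attained at k = 1)
  C[1][2] = min over k of (A[1][0] + B[0][2] = -2 + 8 = 6, A[1][1] + B[1][2] = 3 + -4 = -1, A[1][2] + B[2][2] = 1 + 8 = 9) = -1 (attained at k = 1)
  C[2][0] = min over k of (A[2][0] + B[0][0] = 6 + 1 = 7, A[2][1] + B[1][0] = 1 + -4 = -3, A[2][2] + B[2][0] = 1 + 6 = 7) = -3 (attained at k = 1)
  C[2][1] = min over k of (A[2][0] + B[0][1] = 6 + 9 = 15, A[2][1] + B[1][1] = 1 + -5 = -4, A[2][2] + B[2][1] = 1 + -3 = -2) = -4 (attained at k = 1)
  C[2][2] = min over k of (A[2][0] + B[0][2] = 6 + 8 = 14, A[2][1] + B[1][2] = 1 + -4 = -3, A[2][2] + B[2][2] = 1 + 8 = 9) = -3 (attained at k = 1)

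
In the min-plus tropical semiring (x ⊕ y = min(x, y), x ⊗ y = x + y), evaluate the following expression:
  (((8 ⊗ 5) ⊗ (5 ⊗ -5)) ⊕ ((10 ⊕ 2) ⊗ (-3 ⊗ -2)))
(((8 ⊗ 5) ⊗ (5 ⊗ -5)) ⊕ ((10 ⊕ 2) ⊗ (-3 ⊗ -2))) = -3

Expand innermost to outermost. Recall ⊕ takes the minimum of its arguments and ⊗ takes their sum. Working out the expression (((8 ⊗ 5) ⊗ (5 ⊗ -5)) ⊕ ((10 ⊕ 2) ⊗ (-3 ⊗ -2))) gives -3.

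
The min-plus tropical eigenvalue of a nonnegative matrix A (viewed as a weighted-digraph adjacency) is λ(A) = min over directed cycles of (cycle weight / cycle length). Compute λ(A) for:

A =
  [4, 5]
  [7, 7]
λ(A) = 4

Enumerate directed cycles and compute their means (weight / length). Sample:
  cycle 0 → 0: weight = 4, length = 1, mean = 4/1 ≈ 4.000
  cycle 1 → 1: weight = 7, length = 1, mean = 7/1 ≈ 7.000
  cycle 0 → 1 → 0: weight = 12, length = 2, mean = 12/2 ≈ 6.000
  cycle 1 → 0 → 1: weight = 12, length = 2, mean = 12/2 ≈ 6.000
Minimum mean = 4.000, attained e.g. along the cycle 0 → 0 with weight 4 and length 1. So λ(A) = 4/1 = 4.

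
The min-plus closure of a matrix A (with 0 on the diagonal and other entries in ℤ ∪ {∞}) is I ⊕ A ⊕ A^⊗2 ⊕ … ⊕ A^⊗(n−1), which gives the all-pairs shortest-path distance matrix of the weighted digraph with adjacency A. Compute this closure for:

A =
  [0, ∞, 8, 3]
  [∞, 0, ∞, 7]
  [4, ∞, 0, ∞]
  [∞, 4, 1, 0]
Closure =
  [0, 7, 4, 3]
  [12, 0, 8, 7]
  [4, 11, 0, 7]
  [5, 4, 1, 0]

This is the Floyd-Warshall all-pairs shortest-path computation. For each intermediate vertex k = 0, 1, …, 3, update dist[i][j] ← min(dist[i][j], dist[i][k] + dist[k][j]). The final matrix gives, for each (i, j), the minimum total weight of any directed path from i to j (possibly empty when i = j).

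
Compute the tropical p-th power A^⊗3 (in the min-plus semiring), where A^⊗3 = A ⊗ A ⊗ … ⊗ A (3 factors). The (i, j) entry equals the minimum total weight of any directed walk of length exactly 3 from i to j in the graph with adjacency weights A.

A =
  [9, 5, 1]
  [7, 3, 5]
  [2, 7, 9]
A^⊗3 =
  [12, 8, 4]
  [10, 9, 8]
  [5, 10, 12]

Each entry (A^⊗3)_ij equals the minimum over all length-3 walks i = v_0 → v_1 → … → v_3 = j of Σ_t A[v_t][v_{t+1}]. For example, for (i, j) = (0, 2) we minimise over 9 possible intermediate vertex sequences; the minimum is 4, attained along the walk 0 → 2 → 0 → 2.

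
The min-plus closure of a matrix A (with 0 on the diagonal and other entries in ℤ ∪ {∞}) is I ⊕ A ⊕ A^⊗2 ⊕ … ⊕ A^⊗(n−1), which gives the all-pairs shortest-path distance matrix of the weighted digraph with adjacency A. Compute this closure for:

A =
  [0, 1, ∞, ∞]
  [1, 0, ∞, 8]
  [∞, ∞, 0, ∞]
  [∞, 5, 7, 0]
Closure =
  [0, 1, 16, 9]
  [1, 0, 15, 8]
  [∞, ∞, 0, ∞]
  [6, 5, 7, 0]

This is the Floyd-Warshall all-pairs shortest-path computation. For each intermediate vertex k = 0, 1, …, 3, update dist[i][j] ← min(dist[i][j], dist[i][k] + dist[k][j]). The final matrix gives, for each (i, j), the minimum total weight of any directed path from i to j (possibly empty when i = j).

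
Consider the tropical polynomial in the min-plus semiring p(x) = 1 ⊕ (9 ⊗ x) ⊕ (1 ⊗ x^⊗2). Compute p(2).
p(2) = 1

A tropical monomial a ⊗ x^⊗i evaluates to a + i · x. Evaluating each term at x = 2:
  Term 0 contributes 1 + 0 · 2 = 1
  Term 1 contributes 9 + 1 · 2 = 11
  Term 2 contributes 1 + 2 · 2 = 5
p(2) = ⊕ of these = min[1, 11, 5] = 1.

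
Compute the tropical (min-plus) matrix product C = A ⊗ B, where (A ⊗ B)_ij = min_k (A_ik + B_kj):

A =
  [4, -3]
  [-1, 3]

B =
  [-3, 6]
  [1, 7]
A ⊗ B =
  [-2, 4]
  [-4, 5]

Apply the min-plus product entry-by-entry:
  C[0][0] = min over k of (A[0][0] + B[0][0] = 4 + -3 = 1, A[0][1] + B[1][0] = -3 + 1 = -2) = -2 (attained at k = 1)
  C[0][1] = min over k of (A[0][0] + B[0][1] = 4 + 6 = 10, A[0][1] + B[1][1] = -3 + 7 = 4) = 4 (attained at k = 1)
  C[1][0] = min over k of (A[1][0] + B[0][0] = -1 + -3 = -4, A[1][1] + B[1][0] = 3 + 1 = 4) = -4 (attained at k = 0)
  C[1][1] = min over k of (A[1][0] + B[0][1] = -1 + 6 = 5, A[1][1] + B[1][1] = 3 + 7 = 10) = 5 (attained at k = 0)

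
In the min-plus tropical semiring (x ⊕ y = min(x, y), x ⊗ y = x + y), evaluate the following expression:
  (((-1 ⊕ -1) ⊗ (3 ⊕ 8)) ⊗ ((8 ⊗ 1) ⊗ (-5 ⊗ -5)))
(((-1 ⊕ -1) ⊗ (3 ⊕ 8)) ⊗ ((8 ⊗ 1) ⊗ (-5 ⊗ -5))) = 1

Expand innermost to outermost. Recall ⊕ takes the minimum of its arguments and ⊗ takes their sum. Working out the expression (((-1 ⊕ -1) ⊗ (3 ⊕ 8)) ⊗ ((8 ⊗ 1) ⊗ (-5 ⊗ -5))) gives 1.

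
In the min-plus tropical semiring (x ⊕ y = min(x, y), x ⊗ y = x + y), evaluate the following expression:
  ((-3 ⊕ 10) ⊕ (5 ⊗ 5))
((-3 ⊕ 10) ⊕ (5 ⊗ 5)) = -3

Expand innermost to outermost. Recall ⊕ takes the minimum of its arguments and ⊗ takes their sum. Working out the expression ((-3 ⊕ 10) ⊕ (5 ⊗ 5)) gives -3.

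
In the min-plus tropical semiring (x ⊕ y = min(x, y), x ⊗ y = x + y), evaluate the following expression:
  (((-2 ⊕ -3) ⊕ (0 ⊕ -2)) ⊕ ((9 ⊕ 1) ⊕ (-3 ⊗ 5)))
(((-2 ⊕ -3) ⊕ (0 ⊕ -2)) ⊕ ((9 ⊕ 1) ⊕ (-3 ⊗ 5))) = -3

Expand innermost to outermost. Recall ⊕ takes the minimum of its arguments and ⊗ takes their sum. Working out the expression (((-2 ⊕ -3) ⊕ (0 ⊕ -2)) ⊕ ((9 ⊕ 1) ⊕ (-3 ⊗ 5))) gives -3.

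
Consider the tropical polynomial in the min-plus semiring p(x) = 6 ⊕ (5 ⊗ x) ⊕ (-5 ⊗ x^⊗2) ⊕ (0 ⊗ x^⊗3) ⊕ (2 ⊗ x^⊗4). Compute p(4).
p(4) = 3

A tropical monomial a ⊗ x^⊗i evaluates to a + i · x. Evaluating each term at x = 4:
  Term 0 contributes 6 + 0 · 4 = 6
  Term 1 contributes 5 + 1 · 4 = 9
  Term 2 contributes -5 + 2 · 4 = 3
  Term 3 contributes 0 + 3 · 4 = 12
  Term 4 contributes 2 + 4 · 4 = 18
p(4) = ⊕ of these = min[6, 9, 3, 12, 18] = 3.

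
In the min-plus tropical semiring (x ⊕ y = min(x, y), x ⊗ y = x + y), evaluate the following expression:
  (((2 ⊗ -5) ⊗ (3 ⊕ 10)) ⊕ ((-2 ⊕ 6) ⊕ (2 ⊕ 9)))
(((2 ⊗ -5) ⊗ (3 ⊕ 10)) ⊕ ((-2 ⊕ 6) ⊕ (2 ⊕ 9))) = -2

Expand innermost to outermost. Recall ⊕ takes the minimum of its arguments and ⊗ takes their sum. Working out the expression (((2 ⊗ -5) ⊗ (3 ⊕ 10)) ⊕ ((-2 ⊕ 6) ⊕ (2 ⊕ 9))) gives -2.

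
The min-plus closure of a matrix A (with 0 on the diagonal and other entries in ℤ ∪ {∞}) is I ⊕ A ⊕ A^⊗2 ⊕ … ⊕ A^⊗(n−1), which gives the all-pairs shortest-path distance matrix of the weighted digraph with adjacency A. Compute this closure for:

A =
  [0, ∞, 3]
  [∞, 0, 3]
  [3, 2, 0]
Closure =
  [0, 5, 3]
  [6, 0, 3]
  [3, 2, 0]

This is the Floyd-Warshall all-pairs shortest-path computation. For each intermediate vertex k = 0, 1, …, 2, update dist[i][j] ← min(dist[i][j], dist[i][k] + dist[k][j]). The final matrix gives, for each (i, j), the minimum total weight of any directed path from i to j (possibly empty when i = j).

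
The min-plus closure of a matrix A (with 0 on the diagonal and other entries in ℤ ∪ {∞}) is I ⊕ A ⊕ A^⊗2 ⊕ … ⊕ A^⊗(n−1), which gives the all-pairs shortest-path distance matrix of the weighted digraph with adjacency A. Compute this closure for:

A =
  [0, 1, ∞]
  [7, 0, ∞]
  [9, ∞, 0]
Closure =
  [0, 1, ∞]
  [7, 0, ∞]
  [9, 10, 0]

This is the Floyd-Warshall all-pairs shortest-path computation. For each intermediate vertex k = 0, 1, …, 2, update dist[i][j] ← min(dist[i][j], dist[i][k] + dist[k][j]). The final matrix gives, for each (i, j), the minimum total weight of any directed path from i to j (possibly empty when i = j).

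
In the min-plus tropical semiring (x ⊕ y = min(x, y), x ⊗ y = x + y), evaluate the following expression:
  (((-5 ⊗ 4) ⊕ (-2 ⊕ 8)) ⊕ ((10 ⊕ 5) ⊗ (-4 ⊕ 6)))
(((-5 ⊗ 4) ⊕ (-2 ⊕ 8)) ⊕ ((10 ⊕ 5) ⊗ (-4 ⊕ 6))) = -2

Expand innermost to outermost. Recall ⊕ takes the minimum of its arguments and ⊗ takes their sum. Working out the expression (((-5 ⊗ 4) ⊕ (-2 ⊕ 8)) ⊕ ((10 ⊕ 5) ⊗ (-4 ⊕ 6))) gives -2.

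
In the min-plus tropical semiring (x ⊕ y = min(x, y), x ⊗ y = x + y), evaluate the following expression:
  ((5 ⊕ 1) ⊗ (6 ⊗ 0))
((5 ⊕ 1) ⊗ (6 ⊗ 0)) = 7

Expand innermost to outermost. Recall ⊕ takes the minimum of its arguments and ⊗ takes their sum. Working out the expression ((5 ⊕ 1) ⊗ (6 ⊗ 0)) gives 7.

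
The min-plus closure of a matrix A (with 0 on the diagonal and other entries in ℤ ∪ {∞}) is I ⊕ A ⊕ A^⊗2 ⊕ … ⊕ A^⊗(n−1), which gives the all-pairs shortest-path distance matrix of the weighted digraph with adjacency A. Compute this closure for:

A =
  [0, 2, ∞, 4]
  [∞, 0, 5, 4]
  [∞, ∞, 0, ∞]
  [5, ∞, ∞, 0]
Closure =
  [0, 2, 7, 4]
  [9, 0, 5, 4]
  [∞, ∞, 0, ∞]
  [5, 7, 12, 0]

This is the Floyd-Warshall all-pairs shortest-path computation. For each intermediate vertex k = 0, 1, …, 3, update dist[i][j] ← min(dist[i][j], dist[i][k] + dist[k][j]). The final matrix gives, for each (i, j), the minimum total weight of any directed path from i to j (possibly empty when i = j).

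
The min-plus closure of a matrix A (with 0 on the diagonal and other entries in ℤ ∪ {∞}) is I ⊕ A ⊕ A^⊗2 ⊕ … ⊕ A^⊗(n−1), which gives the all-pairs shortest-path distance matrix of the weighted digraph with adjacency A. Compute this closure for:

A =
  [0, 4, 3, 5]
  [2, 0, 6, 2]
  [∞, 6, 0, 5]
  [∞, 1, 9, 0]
Closure =
  [0, 4, 3, 5]
  [2, 0, 5, 2]
  [8, 6, 0, 5]
  [3, 1, 6, 0]

This is the Floyd-Warshall all-pairs shortest-path computation. For each intermediate vertex k = 0, 1, …, 3, update dist[i][j] ← min(dist[i][j], dist[i][k] + dist[k][j]). The final matrix gives, for each (i, j), the minimum total weight of any directed path from i to j (possibly empty when i = j).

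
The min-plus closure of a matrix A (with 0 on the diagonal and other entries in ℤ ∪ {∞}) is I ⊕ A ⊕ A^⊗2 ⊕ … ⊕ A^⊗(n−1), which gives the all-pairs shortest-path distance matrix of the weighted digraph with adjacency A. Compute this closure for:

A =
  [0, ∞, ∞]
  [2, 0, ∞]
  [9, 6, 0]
Closure =
  [0, ∞, ∞]
  [2, 0, ∞]
  [8, 6, 0]

This is the Floyd-Warshall all-pairs shortest-path computation. For each intermediate vertex k = 0, 1, …, 2, update dist[i][j] ← min(dist[i][j], dist[i][k] + dist[k][j]). The final matrix gives, for each (i, j), the minimum total weight of any directed path from i to j (possibly empty when i = j).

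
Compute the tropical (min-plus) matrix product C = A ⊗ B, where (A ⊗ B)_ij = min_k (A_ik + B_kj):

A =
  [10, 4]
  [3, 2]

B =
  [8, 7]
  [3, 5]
A ⊗ B =
  [7, 9]
  [5, 7]

Apply the min-plus product entry-by-entry:
  C[0][0] = min over k of (A[0][0] + B[0][0] = 10 + 8 = 18, A[0][1] + B[1][0] = 4 + 3 = 7) = 7 (attained at k = 1)
  C[0][1] = min over k of (A[0][0] + B[0][1] = 10 + 7 = 17, A[0][1] + B[1][1] = 4 + 5 = 9) = 9 (attained at k = 1)
  C[1][0] = min over k of (A[1][0] + B[0][0] = 3 + 8 = 11, A[1][1] + B[1][0] = 2 + 3 = 5) = 5 (attained at k = 1)
  C[1][1] = min over k of (A[1][0] + B[0][1] = 3 + 7 = 10, A[1][1] + B[1][1] = 2 + 5 = 7) = 7 (attained at k = 1)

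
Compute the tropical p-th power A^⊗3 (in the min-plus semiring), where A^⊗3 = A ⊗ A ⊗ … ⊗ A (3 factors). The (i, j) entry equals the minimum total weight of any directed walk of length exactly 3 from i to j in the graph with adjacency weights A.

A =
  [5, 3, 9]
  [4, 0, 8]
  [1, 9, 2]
A^⊗3 =
  [7, 3, 11]
  [4, 0, 8]
  [5, 4, 6]

Each entry (A^⊗3)_ij equals the minimum over all length-3 walks i = v_0 → v_1 → … → v_3 = j of Σ_t A[v_t][v_{t+1}]. For example, for (i, j) = (0, 2) we minimise over 9 possible intermediate vertex sequences; the minimum is 11, attained along the walk 0 → 1 → 1 → 2.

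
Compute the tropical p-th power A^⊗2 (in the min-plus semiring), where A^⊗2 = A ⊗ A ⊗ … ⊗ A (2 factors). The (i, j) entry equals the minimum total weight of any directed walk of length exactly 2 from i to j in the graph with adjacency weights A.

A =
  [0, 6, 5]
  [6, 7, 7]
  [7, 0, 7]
A^⊗2 =
  [0, 5, 5]
  [6, 7, 11]
  [6, 7, 7]

Each entry (A^⊗2)_ij equals the minimum over all length-2 walks i = v_0 → v_1 → … → v_2 = j of Σ_t A[v_t][v_{t+1}]. For example, for (i, j) = (0, 2) we minimise over 3 possible intermediate vertex sequences; the minimum is 5, attained along the walk 0 → 0 → 2.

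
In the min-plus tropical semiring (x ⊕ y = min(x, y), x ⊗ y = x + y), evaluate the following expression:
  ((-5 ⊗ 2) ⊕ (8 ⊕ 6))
((-5 ⊗ 2) ⊕ (8 ⊕ 6)) = -3

Expand innermost to outermost. Recall ⊕ takes the minimum of its arguments and ⊗ takes their sum. Working out the expression ((-5 ⊗ 2) ⊕ (8 ⊕ 6)) gives -3.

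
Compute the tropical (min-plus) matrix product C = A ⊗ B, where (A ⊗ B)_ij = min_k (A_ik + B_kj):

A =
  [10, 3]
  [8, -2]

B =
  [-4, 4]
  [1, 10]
A ⊗ B =
  [4, 13]
  [-1, 8]

Apply the min-plus product entry-by-entry:
  C[0][0] = min over k of (A[0][0] + B[0][0] = 10 + -4 = 6, A[0][1] + B[1][0] = 3 + 1 = 4) = 4 (attained at k = 1)
  C[0][1] = min over k of (A[0][0] + B[0][1] = 10 + 4 = 14, A[0][1] + B[1][1] = 3 + 10 = 13) = 13 (attained at k = 1)
  C[1][0] = min over k of (A[1][0] + B[0][0] = 8 + -4 = 4, A[1][1] + B[1][0] = -2 + 1 = -1) = -1 (attained at k = 1)
  C[1][1] = min over k of (A[1][0] + B[0][1] = 8 + 4 = 12, A[1][1] + B[1][1] = -2 + 10 = 8) = 8 (attained at k = 1)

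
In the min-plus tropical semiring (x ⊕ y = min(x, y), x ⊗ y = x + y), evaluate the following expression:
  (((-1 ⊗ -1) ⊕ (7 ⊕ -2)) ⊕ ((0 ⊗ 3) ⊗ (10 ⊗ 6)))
(((-1 ⊗ -1) ⊕ (7 ⊕ -2)) ⊕ ((0 ⊗ 3) ⊗ (10 ⊗ 6))) = -2

Expand innermost to outermost. Recall ⊕ takes the minimum of its arguments and ⊗ takes their sum. Working out the expression (((-1 ⊗ -1) ⊕ (7 ⊕ -2)) ⊕ ((0 ⊗ 3) ⊗ (10 ⊗ 6))) gives -2.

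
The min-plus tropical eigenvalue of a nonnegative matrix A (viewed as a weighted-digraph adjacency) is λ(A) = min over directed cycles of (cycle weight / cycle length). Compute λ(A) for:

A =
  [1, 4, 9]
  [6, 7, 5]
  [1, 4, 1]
λ(A) = 1

Enumerate directed cycles and compute their means (weight / length). Sample:
  cycle 0 → 0: weight = 1, length = 1, mean = 1/1 ≈ 1.000
  cycle 1 → 1: weight = 7, length = 1, mean = 7/1 ≈ 7.000
  cycle 2 → 2: weight = 1, length = 1, mean = 1/1 ≈ 1.000
  cycle 0 → 1 → 0: weight = 10, length = 2, mean = 10/2 ≈ 5.000
  cycle 0 → 2 → 0: weight = 10, length = 2, mean = 10/2 ≈ 5.000
  cycle 1 → 0 → 1: weight = 10, length = 2, mean = 10/2 ≈ 5.000
Minimum mean = 1.000, attained e.g. along the cycle 0 → 0 with weight 1 and length 1. So λ(A) = 1/1 = 1.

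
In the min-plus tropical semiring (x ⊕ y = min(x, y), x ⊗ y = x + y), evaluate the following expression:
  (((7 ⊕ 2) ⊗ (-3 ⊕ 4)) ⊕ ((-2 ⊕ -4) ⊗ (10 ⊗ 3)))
(((7 ⊕ 2) ⊗ (-3 ⊕ 4)) ⊕ ((-2 ⊕ -4) ⊗ (10 ⊗ 3))) = -1

Expand innermost to outermost. Recall ⊕ takes the minimum of its arguments and ⊗ takes their sum. Working out the expression (((7 ⊕ 2) ⊗ (-3 ⊕ 4)) ⊕ ((-2 ⊕ -4) ⊗ (10 ⊗ 3))) gives -1.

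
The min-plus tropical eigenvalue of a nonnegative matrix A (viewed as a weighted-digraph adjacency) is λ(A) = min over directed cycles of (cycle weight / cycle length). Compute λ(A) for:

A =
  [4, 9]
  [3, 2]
λ(A) = 2

Enumerate directed cycles and compute their means (weight / length). Sample:
  cycle 0 → 0: weight = 4, length = 1, mean = 4/1 ≈ 4.000
  cycle 1 → 1: weight = 2, length = 1, mean = 2/1 ≈ 2.000
  cycle 0 → 1 → 0: weight = 12, length = 2, mean = 12/2 ≈ 6.000
  cycle 1 → 0 → 1: weight = 12, length = 2, mean = 12/2 ≈ 6.000
Minimum mean = 2.000, attained e.g. along the cycle 1 → 1 with weight 2 and length 1. So λ(A) = 2/1 = 2.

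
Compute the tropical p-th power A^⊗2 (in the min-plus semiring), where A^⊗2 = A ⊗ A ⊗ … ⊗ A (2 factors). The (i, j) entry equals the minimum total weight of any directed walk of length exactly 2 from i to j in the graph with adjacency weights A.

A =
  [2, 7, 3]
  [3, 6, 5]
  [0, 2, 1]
A^⊗2 =
  [3, 5, 4]
  [5, 7, 6]
  [1, 3, 2]

Each entry (A^⊗2)_ij equals the minimum over all length-2 walks i = v_0 → v_1 → … → v_2 = j of Σ_t A[v_t][v_{t+1}]. For example, for (i, j) = (0, 2) we minimise over 3 possible intermediate vertex sequences; the minimum is 4, attained along the walk 0 → 2 → 2.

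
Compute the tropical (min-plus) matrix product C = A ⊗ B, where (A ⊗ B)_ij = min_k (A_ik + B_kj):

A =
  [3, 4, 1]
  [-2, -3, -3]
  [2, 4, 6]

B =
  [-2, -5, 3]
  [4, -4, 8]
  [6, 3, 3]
A ⊗ B =
  [1, -2, 4]
  [-4, -7, 0]
  [0, -3, 5]

Apply the min-plus product entry-by-entry:
  C[0][0] = min over k of (A[0][0] + B[0][0] = 3 + -2 = 1, A[0][1] + B[1][0] = 4 + 4 = 8, A[0][2] + B[2][0] = 1 + 6 = 7) = 1 (attained at k = 0)
  C[0][1] = min over k of (A[0][0] + B[0][1] = 3 + -5 = -2, A[0][1] + B[1][1] = 4 + -4 = 0, A[0][2] + B[2][1] = 1 + 3 = 4) = -2 (attained at k = 0)
  C[0][2] = min over k of (A[0][0] + B[0][2] = 3 + 3 = 6, A[0][1] + B[1][2] = 4 + 8 = 12, A[0][2] + B[2][2] = 1 + 3 = 4) = 4 (attained at k = 2)
  C[1][0] = min over k of (A[1][0] + B[0][0] = -2 + -2 = -4, A[1][1] + B[1][0] = -3 + 4 = 1, A[1][2] + B[2][0] = -3 + 6 = 3) = -4 (attained at k = 0)
  C[1][1] = min over k of (A[1][0] + B[0][1] = -2 + -5 = -7, A[1][1] + B[1][1] = -3 + -4 = -7, A[1][2] + B[2][1] = -3 + 3 = 0) = -7 (attained at k = 0)
  C[1][2] = min over k of (A[1][0] + B[0][2] = -2 + 3 = 1, A[1][1] + B[1][2] = -3 + 8 = 5, A[1][2] + B[2][2] = -3 + 3 = 0) = 0 (attained at k = 2)
  C[2][0] = min over k of (A[2][0] + B[0][0] = 2 + -2 = 0, A[2][1] + B[1][0] = 4 + 4 = 8, A[2][2] + B[2][0] = 6 + 6 = 12) = 0 (attained at k = 0)
  C[2][1] = min over k of (A[2][0] + B[0][1] = 2 + -5 = -3, A[2][1] + B[1][1] = 4 + -4 = 0, A[2][2] + B[2][1] = 6 + 3 = 9) = -3 (attained at k = 0)
  C[2][2] = min over k of (A[2][0] + B[0][2] = 2 + 3 = 5, A[2][1] + B[1][2] = 4 + 8 = 12, A[2][2] + B[2][2] = 6 + 3 = 9) = 5 (attained at k = 0)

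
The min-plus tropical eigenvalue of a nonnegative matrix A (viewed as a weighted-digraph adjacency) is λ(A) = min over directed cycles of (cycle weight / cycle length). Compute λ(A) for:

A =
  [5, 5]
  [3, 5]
λ(A) = 4

Enumerate directed cycles and compute their means (weight / length). Sample:
  cycle 0 → 0: weight = 5, length = 1, mean = 5/1 ≈ 5.000
  cycle 1 → 1: weight = 5, length = 1, mean = 5/1 ≈ 5.000
  cycle 0 → 1 → 0: weight = 8, length = 2, mean = 8/2 ≈ 4.000
  cycle 1 → 0 → 1: weight = 8, length = 2, mean = 8/2 ≈ 4.000
Minimum mean = 4.000, attained e.g. along the cycle 0 → 1 → 0 with weight 8 and length 2. So λ(A) = 8/2 = 4.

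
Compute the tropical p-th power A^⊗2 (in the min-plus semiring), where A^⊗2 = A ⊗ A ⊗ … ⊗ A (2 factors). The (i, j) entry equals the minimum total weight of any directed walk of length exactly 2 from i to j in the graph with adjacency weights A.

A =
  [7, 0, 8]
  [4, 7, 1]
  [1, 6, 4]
A^⊗2 =
  [4, 7, 1]
  [2, 4, 5]
  [5, 1, 7]

Each entry (A^⊗2)_ij equals the minimum over all length-2 walks i = v_0 → v_1 → … → v_2 = j of Σ_t A[v_t][v_{t+1}]. For example, for (i, j) = (0, 2) we minimise over 3 possible intermediate vertex sequences; the minimum is 1, attained along the walk 0 → 1 → 2.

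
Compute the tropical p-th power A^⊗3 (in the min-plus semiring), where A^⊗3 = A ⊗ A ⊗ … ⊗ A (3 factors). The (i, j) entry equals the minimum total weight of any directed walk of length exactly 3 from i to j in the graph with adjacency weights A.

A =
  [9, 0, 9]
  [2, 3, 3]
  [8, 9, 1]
A^⊗3 =
  [5, 2, 4]
  [4, 5, 5]
  [10, 9, 3]

Each entry (A^⊗3)_ij equals the minimum over all length-3 walks i = v_0 → v_1 → … → v_3 = j of Σ_t A[v_t][v_{t+1}]. For example, for (i, j) = (0, 2) we minimise over 9 possible intermediate vertex sequences; the minimum is 4, attained along the walk 0 → 1 → 2 → 2.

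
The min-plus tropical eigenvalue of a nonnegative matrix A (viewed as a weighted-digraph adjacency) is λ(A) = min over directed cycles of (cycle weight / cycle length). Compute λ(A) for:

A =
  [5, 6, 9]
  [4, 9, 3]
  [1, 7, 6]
λ(A) = 10/3

Enumerate directed cycles and compute their means (weight / length). Sample:
  cycle 0 → 0: weight = 5, length = 1, mean = 5/1 ≈ 5.000
  cycle 1 → 1: weight = 9, length = 1, mean = 9/1 ≈ 9.000
  cycle 2 → 2: weight = 6, length = 1, mean = 6/1 ≈ 6.000
  cycle 0 → 1 → 0: weight = 10, length = 2, mean = 10/2 ≈ 5.000
  cycle 0 → 2 → 0: weight = 10, length = 2, mean = 10/2 ≈ 5.000
  cycle 1 → 0 → 1: weight = 10, length = 2, mean = 10/2 ≈ 5.000
Minimum mean = 3.333, attained e.g. along the cycle 0 → 1 → 2 → 0 with weight 10 and length 3. So λ(A) = 10/3 = 10/3.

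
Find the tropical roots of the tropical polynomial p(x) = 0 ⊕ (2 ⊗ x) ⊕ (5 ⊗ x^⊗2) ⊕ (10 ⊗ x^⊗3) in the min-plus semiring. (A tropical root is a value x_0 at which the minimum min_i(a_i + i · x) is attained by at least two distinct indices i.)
Roots: {-5, -3, -2}

Each tropical root is a break point of the lower envelope of the lines y = a_i + i · x (there are 4 lines, with slopes 0, 1, ..., 3). Only the lines that attain the minimum somewhere contribute to roots; other lines are dominated. Here the surviving (envelope) indices are i = 3, i = 2, i = 1, i = 0.
Intersections between consecutive envelope lines give the roots: for adjacent envelope indices i < j the intersection is x = (a_i − a_j) / (j − i). Reading off the sorted break points: {-5, -3, -2}.
Verification: at each break x_0, at least two indices attain the minimum of min_i(a_i + i · x_0).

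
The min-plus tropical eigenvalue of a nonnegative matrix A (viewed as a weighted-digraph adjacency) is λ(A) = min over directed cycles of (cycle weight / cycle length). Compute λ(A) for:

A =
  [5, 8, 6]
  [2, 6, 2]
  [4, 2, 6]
λ(A) = 2

Enumerate directed cycles and compute their means (weight / length). Sample:
  cycle 0 → 0: weight = 5, length = 1, mean = 5/1 ≈ 5.000
  cycle 1 → 1: weight = 6, length = 1, mean = 6/1 ≈ 6.000
  cycle 2 → 2: weight = 6, length = 1, mean = 6/1 ≈ 6.000
  cycle 0 → 1 → 0: weight = 10, length = 2, mean = 10/2 ≈ 5.000
  cycle 0 → 2 → 0: weight = 10, length = 2, mean = 10/2 ≈ 5.000
  cycle 1 → 0 → 1: weight = 10, length = 2, mean = 10/2 ≈ 5.000
Minimum mean = 2.000, attained e.g. along the cycle 1 → 2 → 1 with weight 4 and length 2. So λ(A) = 4/2 = 2.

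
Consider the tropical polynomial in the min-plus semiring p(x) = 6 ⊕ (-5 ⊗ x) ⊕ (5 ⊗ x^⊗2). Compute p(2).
p(2) = -3

A tropical monomial a ⊗ x^⊗i evaluates to a + i · x. Evaluating each term at x = 2:
  Term 0 contributes 6 + 0 · 2 = 6
  Term 1 contributes -5 + 1 · 2 = -3
  Term 2 contributes 5 + 2 · 2 = 9
p(2) = ⊕ of these = min[6, -3, 9] = -3.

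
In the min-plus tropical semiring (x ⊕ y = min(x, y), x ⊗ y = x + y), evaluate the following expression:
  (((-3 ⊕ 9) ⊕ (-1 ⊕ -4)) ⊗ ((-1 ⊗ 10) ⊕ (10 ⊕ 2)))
(((-3 ⊕ 9) ⊕ (-1 ⊕ -4)) ⊗ ((-1 ⊗ 10) ⊕ (10 ⊕ 2))) = -2

Expand innermost to outermost. Recall ⊕ takes the minimum of its arguments and ⊗ takes their sum. Working out the expression (((-3 ⊕ 9) ⊕ (-1 ⊕ -4)) ⊗ ((-1 ⊗ 10) ⊕ (10 ⊕ 2))) gives -2.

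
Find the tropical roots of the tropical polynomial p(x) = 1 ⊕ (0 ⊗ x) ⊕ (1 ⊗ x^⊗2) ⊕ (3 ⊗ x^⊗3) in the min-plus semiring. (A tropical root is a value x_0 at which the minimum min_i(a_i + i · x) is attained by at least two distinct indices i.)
Roots: {-2, -1, 1}

Each tropical root is a break point of the lower envelope of the lines y = a_i + i · x (there are 4 lines, with slopes 0, 1, ..., 3). Only the lines that attain the minimum somewhere contribute to roots; other lines are dominated. Here the surviving (envelope) indices are i = 3, i = 2, i = 1, i = 0.
Intersections between consecutive envelope lines give the roots: for adjacent envelope indices i < j the intersection is x = (a_i − a_j) / (j − i). Reading off the sorted break points: {-2, -1, 1}.
Verification: at each break x_0, at least two indices attain the minimum of min_i(a_i + i · x_0).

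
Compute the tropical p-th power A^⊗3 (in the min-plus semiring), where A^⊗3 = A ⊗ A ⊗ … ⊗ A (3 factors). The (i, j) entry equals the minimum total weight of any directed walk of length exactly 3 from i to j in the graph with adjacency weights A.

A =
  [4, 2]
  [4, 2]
A^⊗3 =
  [8, 6]
  [8, 6]

Each entry (A^⊗3)_ij equals the minimum over all length-3 walks i = v_0 → v_1 → … → v_3 = j of Σ_t A[v_t][v_{t+1}]. For example, for (i, j) = (0, 1) we minimise over 4 possible intermediate vertex sequences; the minimum is 6, attained along the walk 0 → 1 → 1 → 1.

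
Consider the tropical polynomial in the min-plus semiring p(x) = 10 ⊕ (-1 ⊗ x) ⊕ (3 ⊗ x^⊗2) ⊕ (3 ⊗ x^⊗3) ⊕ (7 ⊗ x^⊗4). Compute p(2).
p(2) = 1

A tropical monomial a ⊗ x^⊗i evaluates to a + i · x. Evaluating each term at x = 2:
  Term 0 contributes 10 + 0 · 2 = 10
  Term 1 contributes -1 + 1 · 2 = 1
  Term 2 contributes 3 + 2 · 2 = 7
  Term 3 contributes 3 + 3 · 2 = 9
  Term 4 contributes 7 + 4 · 2 = 15
p(2) = ⊕ of these = min[10, 1, 7, 9, 15] = 1.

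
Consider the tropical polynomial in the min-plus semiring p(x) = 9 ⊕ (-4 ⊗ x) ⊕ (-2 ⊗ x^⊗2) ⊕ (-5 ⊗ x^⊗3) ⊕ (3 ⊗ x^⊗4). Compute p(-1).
p(-1) = -8

A tropical monomial a ⊗ x^⊗i evaluates to a + i · x. Evaluating each term at x = -1:
  Term 0 contributes 9 + 0 · -1 = 9
  Term 1 contributes -4 + 1 · -1 = -5
  Term 2 contributes -2 + 2 · -1 = -4
  Term 3 contributes -5 + 3 · -1 = -8
  Term 4 contributes 3 + 4 · -1 = -1
p(-1) = ⊕ of these = min[9, -5, -4, -8, -1] = -8.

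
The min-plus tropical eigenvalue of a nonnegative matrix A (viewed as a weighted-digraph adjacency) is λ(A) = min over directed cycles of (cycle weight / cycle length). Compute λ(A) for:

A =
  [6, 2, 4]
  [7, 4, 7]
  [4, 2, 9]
λ(A) = 4

Enumerate directed cycles and compute their means (weight / length). Sample:
  cycle 0 → 0: weight = 6, length = 1, mean = 6/1 ≈ 6.000
  cycle 1 → 1: weight = 4, length = 1, mean = 4/1 ≈ 4.000
  cycle 2 → 2: weight = 9, length = 1, mean = 9/1 ≈ 9.000
  cycle 0 → 1 → 0: weight = 9, length = 2, mean = 9/2 ≈ 4.500
  cycle 0 → 2 → 0: weight = 8, length = 2, mean = 8/2 ≈ 4.000
  cycle 1 → 0 → 1: weight = 9, length = 2, mean = 9/2 ≈ 4.500
Minimum mean = 4.000, attained e.g. along the cycle 1 → 1 with weight 4 and length 1. So λ(A) = 4/1 = 4.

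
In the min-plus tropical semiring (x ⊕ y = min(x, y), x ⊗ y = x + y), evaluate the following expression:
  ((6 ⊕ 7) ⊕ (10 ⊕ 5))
((6 ⊕ 7) ⊕ (10 ⊕ 5)) = 5

Expand innermost to outermost. Recall ⊕ takes the minimum of its arguments and ⊗ takes their sum. Working out the expression ((6 ⊕ 7) ⊕ (10 ⊕ 5)) gives 5.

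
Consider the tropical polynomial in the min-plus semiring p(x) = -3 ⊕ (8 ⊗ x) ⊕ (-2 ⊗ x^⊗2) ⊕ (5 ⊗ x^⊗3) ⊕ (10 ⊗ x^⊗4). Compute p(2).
p(2) = -3

A tropical monomial a ⊗ x^⊗i evaluates to a + i · x. Evaluating each term at x = 2:
  Term 0 contributes -3 + 0 · 2 = -3
  Term 1 contributes 8 + 1 · 2 = 10
  Term 2 contributes -2 + 2 · 2 = 2
  Term 3 contributes 5 + 3 · 2 = 11
  Term 4 contributes 10 + 4 · 2 = 18
p(2) = ⊕ of these = min[-3, 10, 2, 11, 18] = -3.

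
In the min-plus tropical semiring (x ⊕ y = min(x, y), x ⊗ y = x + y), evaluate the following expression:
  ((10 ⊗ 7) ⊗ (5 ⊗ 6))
((10 ⊗ 7) ⊗ (5 ⊗ 6)) = 28

Expand innermost to outermost. Recall ⊕ takes the minimum of its arguments and ⊗ takes their sum. Working out the expression ((10 ⊗ 7) ⊗ (5 ⊗ 6)) gives 28.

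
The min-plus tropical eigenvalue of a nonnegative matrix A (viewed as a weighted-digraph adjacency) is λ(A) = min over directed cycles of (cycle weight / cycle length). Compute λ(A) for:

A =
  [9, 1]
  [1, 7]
λ(A) = 1

Enumerate directed cycles and compute their means (weight / length). Sample:
  cycle 0 → 0: weight = 9, length = 1, mean = 9/1 ≈ 9.000
  cycle 1 → 1: weight = 7, length = 1, mean = 7/1 ≈ 7.000
  cycle 0 → 1 → 0: weight = 2, length = 2, mean = 2/2 ≈ 1.000
  cycle 1 → 0 → 1: weight = 2, length = 2, mean = 2/2 ≈ 1.000
Minimum mean = 1.000, attained e.g. along the cycle 0 → 1 → 0 with weight 2 and length 2. So λ(A) = 2/2 = 1.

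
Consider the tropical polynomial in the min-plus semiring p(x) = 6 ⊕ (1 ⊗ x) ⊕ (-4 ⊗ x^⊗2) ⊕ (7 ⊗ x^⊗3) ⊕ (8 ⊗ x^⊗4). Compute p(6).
p(6) = 6

A tropical monomial a ⊗ x^⊗i evaluates to a + i · x. Evaluating each term at x = 6:
  Term 0 contributes 6 + 0 · 6 = 6
  Term 1 contributes 1 + 1 · 6 = 7
  Term 2 contributes -4 + 2 · 6 = 8
  Term 3 contributes 7 + 3 · 6 = 25
  Term 4 contributes 8 + 4 · 6 = 32
p(6) = ⊕ of these = min[6, 7, 8, 25, 32] = 6.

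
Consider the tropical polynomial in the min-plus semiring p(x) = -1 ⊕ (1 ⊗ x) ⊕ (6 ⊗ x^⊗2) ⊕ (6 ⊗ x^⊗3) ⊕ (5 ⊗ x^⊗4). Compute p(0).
p(0) = -1

A tropical monomial a ⊗ x^⊗i evaluates to a + i · x. Evaluating each term at x = 0:
  Term 0 contributes -1 + 0 · 0 = -1
  Term 1 contributes 1 + 1 · 0 = 1
  Term 2 contributes 6 + 2 · 0 = 6
  Term 3 contributes 6 + 3 · 0 = 6
  Term 4 contributes 5 + 4 · 0 = 5
p(0) = ⊕ of these = min[-1, 1, 6, 6, 5] = -1.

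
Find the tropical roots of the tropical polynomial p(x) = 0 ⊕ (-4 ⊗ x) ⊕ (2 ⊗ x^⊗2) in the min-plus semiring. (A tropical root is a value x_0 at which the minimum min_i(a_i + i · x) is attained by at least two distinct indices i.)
Roots: {-6, 4}

Each tropical root is a break point of the lower envelope of the lines y = a_i + i · x (there are 3 lines, with slopes 0, 1, ..., 2). Only the lines that attain the minimum somewhere contribute to roots; other lines are dominated. Here the surviving (envelope) indices are i = 2, i = 1, i = 0.
Intersections between consecutive envelope lines give the roots: for adjacent envelope indices i < j the intersection is x = (a_i − a_j) / (j − i). Reading off the sorted break points: {-6, 4}.
Verification: at each break x_0, at least two indices attain the minimum of min_i(a_i + i · x_0).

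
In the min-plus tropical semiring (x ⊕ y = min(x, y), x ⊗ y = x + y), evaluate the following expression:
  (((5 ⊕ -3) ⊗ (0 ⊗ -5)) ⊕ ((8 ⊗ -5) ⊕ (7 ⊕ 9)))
(((5 ⊕ -3) ⊗ (0 ⊗ -5)) ⊕ ((8 ⊗ -5) ⊕ (7 ⊕ 9))) = -8

Expand innermost to outermost. Recall ⊕ takes the minimum of its arguments and ⊗ takes their sum. Working out the expression (((5 ⊕ -3) ⊗ (0 ⊗ -5)) ⊕ ((8 ⊗ -5) ⊕ (7 ⊕ 9))) gives -8.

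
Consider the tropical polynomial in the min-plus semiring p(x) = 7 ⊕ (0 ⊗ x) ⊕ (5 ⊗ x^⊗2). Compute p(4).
p(4) = 4

A tropical monomial a ⊗ x^⊗i evaluates to a + i · x. Evaluating each term at x = 4:
  Term 0 contributes 7 + 0 · 4 = 7
  Term 1 contributes 0 + 1 · 4 = 4
  Term 2 contributes 5 + 2 · 4 = 13
p(4) = ⊕ of these = min[7, 4, 13] = 4.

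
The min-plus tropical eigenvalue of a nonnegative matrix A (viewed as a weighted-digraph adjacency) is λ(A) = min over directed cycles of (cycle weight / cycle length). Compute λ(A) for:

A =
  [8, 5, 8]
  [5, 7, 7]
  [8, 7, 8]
λ(A) = 5

Enumerate directed cycles and compute their means (weight / length). Sample:
  cycle 0 → 0: weight = 8, length = 1, mean = 8/1 ≈ 8.000
  cycle 1 → 1: weight = 7, length = 1, mean = 7/1 ≈ 7.000
  cycle 2 → 2: weight = 8, length = 1, mean = 8/1 ≈ 8.000
  cycle 0 → 1 → 0: weight = 10, length = 2, mean = 10/2 ≈ 5.000
  cycle 0 → 2 → 0: weight = 16, length = 2, mean = 16/2 ≈ 8.000
  cycle 1 → 0 → 1: weight = 10, length = 2, mean = 10/2 ≈ 5.000
Minimum mean = 5.000, attained e.g. along the cycle 0 → 1 → 0 with weight 10 and length 2. So λ(A) = 10/2 = 5.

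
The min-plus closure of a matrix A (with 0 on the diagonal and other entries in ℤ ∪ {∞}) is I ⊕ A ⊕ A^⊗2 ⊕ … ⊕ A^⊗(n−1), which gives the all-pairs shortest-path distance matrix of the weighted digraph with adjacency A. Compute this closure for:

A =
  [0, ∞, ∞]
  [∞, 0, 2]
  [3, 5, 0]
Closure =
  [0, ∞, ∞]
  [5, 0, 2]
  [3, 5, 0]

This is the Floyd-Warshall all-pairs shortest-path computation. For each intermediate vertex k = 0, 1, …, 2, update dist[i][j] ← min(dist[i][j], dist[i][k] + dist[k][j]). The final matrix gives, for each (i, j), the minimum total weight of any directed path from i to j (possibly empty when i = j).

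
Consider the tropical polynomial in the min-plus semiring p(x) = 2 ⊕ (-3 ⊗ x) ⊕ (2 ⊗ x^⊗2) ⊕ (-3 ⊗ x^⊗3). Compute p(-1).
p(-1) = -6

A tropical monomial a ⊗ x^⊗i evaluates to a + i · x. Evaluating each term at x = -1:
  Term 0 contributes 2 + 0 · -1 = 2
  Term 1 contributes -3 + 1 · -1 = -4
  Term 2 contributes 2 + 2 · -1 = 0
  Term 3 contributes -3 + 3 · -1 = -6
p(-1) = ⊕ of these = min[2, -4, 0, -6] = -6.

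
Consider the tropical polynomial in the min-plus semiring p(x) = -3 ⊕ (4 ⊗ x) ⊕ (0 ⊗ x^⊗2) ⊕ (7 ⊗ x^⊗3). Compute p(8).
p(8) = -3

A tropical monomial a ⊗ x^⊗i evaluates to a + i · x. Evaluating each term at x = 8:
  Term 0 contributes -3 + 0 · 8 = -3
  Term 1 contributes 4 + 1 · 8 = 12
  Term 2 contributes 0 + 2 · 8 = 16
  Term 3 contributes 7 + 3 · 8 = 31
p(8) = ⊕ of these = min[-3, 12, 16, 31] = -3.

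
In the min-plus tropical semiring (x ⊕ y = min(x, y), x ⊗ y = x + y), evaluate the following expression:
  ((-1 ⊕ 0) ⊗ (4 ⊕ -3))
((-1 ⊕ 0) ⊗ (4 ⊕ -3)) = -4

Expand innermost to outermost. Recall ⊕ takes the minimum of its arguments and ⊗ takes their sum. Working out the expression ((-1 ⊕ 0) ⊗ (4 ⊕ -3)) gives -4.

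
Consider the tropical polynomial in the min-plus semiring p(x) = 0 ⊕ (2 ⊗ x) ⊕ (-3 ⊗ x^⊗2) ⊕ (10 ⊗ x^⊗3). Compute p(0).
p(0) = -3

A tropical monomial a ⊗ x^⊗i evaluates to a + i · x. Evaluating each term at x = 0:
  Term 0 contributes 0 + 0 · 0 = 0
  Term 1 contributes 2 + 1 · 0 = 2
  Term 2 contributes -3 + 2 · 0 = -3
  Term 3 contributes 10 + 3 · 0 = 10
p(0) = ⊕ of these = min[0, 2, -3, 10] = -3.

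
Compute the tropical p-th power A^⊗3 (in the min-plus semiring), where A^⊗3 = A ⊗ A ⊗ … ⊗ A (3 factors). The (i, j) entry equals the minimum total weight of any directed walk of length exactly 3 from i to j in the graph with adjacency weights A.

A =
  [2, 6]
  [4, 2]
A^⊗3 =
  [6, 10]
  [8, 6]

Each entry (A^⊗3)_ij equals the minimum over all length-3 walks i = v_0 → v_1 → … → v_3 = j of Σ_t A[v_t][v_{t+1}]. For example, for (i, j) = (0, 1) we minimise over 4 possible intermediate vertex sequences; the minimum is 10, attained along the walk 0 → 0 → 0 → 1.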